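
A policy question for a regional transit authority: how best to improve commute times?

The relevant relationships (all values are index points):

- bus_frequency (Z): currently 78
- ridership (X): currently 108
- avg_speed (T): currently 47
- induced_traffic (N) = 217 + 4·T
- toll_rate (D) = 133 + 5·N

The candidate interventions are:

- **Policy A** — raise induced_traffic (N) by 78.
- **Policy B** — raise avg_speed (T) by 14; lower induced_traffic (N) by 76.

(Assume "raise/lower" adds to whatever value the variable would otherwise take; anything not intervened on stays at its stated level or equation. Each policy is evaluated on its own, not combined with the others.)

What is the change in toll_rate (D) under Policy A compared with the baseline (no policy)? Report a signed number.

Baseline:
  T = 47
  N = 217 + 4·47 = 405
  D = 133 + 5·405 = 2158
Policy A (N + 78):
  T = 47
  N = 217 + 4·47 (+78 from intervention) = 483
  D = 133 + 5·483 = 2548
Change in D: 2548 − 2158 = 390

390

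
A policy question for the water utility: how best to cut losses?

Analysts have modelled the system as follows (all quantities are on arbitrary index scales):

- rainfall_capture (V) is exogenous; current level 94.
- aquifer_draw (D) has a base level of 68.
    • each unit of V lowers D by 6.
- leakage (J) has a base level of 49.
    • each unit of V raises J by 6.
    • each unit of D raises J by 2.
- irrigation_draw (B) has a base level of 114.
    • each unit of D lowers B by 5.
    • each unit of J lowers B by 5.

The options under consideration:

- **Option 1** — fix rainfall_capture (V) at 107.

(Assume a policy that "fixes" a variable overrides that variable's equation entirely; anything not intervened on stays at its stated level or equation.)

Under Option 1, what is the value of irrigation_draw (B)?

Option 1 (V := 107):
  V = 107
  D = 68 − 6·107 = -574
  J = 49 + 6·107 + 2·(-574) = -457
  B = 114 − 5·(-574) − 5·(-457) = 5269

5269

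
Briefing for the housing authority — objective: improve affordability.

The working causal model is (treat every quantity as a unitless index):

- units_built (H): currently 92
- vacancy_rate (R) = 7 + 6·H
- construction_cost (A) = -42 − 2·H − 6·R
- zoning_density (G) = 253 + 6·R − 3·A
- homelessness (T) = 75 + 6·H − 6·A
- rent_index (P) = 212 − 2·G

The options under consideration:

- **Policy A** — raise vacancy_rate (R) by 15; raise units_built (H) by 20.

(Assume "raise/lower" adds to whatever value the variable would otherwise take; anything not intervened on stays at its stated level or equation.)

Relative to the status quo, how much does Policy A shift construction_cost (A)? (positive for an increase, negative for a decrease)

-850

Baseline:
  H = 92
  R = 7 + 6·92 = 559
  A = -42 − 2·92 − 6·559 = -3580
Policy A (R + 15, H + 20):
  H = 92 + 20 = 112
  R = 7 + 6·112 (+15 from intervention) = 694
  A = -42 − 2·112 − 6·694 = -4430
Change in A: -4430 − (-3580) = -850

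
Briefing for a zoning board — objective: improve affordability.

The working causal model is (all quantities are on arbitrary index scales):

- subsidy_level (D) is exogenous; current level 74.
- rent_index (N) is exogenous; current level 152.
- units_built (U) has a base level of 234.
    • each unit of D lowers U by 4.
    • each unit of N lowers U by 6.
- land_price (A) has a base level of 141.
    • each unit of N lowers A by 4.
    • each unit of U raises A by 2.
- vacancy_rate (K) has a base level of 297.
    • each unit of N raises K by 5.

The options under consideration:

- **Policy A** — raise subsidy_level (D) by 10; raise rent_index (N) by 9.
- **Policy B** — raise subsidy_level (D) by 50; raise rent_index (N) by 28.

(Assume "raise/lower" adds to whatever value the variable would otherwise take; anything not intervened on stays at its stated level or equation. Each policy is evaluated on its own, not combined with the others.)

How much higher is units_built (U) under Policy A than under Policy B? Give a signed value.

274

Policy A (D + 10, N + 9):
  D = 74 + 10 = 84
  N = 152 + 9 = 161
  U = 234 − 4·84 − 6·161 = -1068
Policy B (D + 50, N + 28):
  D = 74 + 50 = 124
  N = 152 + 28 = 180
  U = 234 − 4·124 − 6·180 = -1342
U: -1068 − (-1342) = 274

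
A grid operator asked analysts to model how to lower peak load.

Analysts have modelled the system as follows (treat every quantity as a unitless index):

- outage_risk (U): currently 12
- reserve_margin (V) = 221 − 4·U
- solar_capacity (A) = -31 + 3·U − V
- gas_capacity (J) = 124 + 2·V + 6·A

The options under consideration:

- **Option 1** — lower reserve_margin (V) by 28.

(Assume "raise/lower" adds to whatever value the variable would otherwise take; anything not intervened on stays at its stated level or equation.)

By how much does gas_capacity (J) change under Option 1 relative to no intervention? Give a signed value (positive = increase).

Baseline:
  U = 12
  V = 221 − 4·12 = 173
  A = -31 + 3·12 − 173 = -168
  J = 124 + 2·173 + 6·(-168) = -538
Option 1 (V − 28):
  U = 12
  V = 221 − 4·12 (−28 from intervention) = 145
  A = -31 + 3·12 − 145 = -140
  J = 124 + 2·145 + 6·(-140) = -426
Change in J: -426 − (-538) = 112

112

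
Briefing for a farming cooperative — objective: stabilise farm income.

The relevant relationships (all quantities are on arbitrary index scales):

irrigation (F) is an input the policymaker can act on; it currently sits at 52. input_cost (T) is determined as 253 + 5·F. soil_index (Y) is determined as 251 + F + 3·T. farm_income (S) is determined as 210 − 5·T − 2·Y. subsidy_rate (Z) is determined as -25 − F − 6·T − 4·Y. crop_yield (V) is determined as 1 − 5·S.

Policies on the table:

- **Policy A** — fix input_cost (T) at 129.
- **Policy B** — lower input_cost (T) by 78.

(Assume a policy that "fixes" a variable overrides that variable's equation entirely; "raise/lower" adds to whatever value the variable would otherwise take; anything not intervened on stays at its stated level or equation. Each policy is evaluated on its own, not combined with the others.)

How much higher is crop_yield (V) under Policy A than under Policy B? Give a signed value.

Policy A (T := 129):
  F = 52
  T = 129
  Y = 251 + 52 + 3·129 = 690
  S = 210 − 5·129 − 2·690 = -1815
  V = 1 − 5·(-1815) = 9076
Policy B (T − 78):
  F = 52
  T = 253 + 5·52 (−78 from intervention) = 435
  Y = 251 + 52 + 3·435 = 1608
  S = 210 − 5·435 − 2·1608 = -5181
  V = 1 − 5·(-5181) = 25906
V: 9076 − 25906 = -16830

-16830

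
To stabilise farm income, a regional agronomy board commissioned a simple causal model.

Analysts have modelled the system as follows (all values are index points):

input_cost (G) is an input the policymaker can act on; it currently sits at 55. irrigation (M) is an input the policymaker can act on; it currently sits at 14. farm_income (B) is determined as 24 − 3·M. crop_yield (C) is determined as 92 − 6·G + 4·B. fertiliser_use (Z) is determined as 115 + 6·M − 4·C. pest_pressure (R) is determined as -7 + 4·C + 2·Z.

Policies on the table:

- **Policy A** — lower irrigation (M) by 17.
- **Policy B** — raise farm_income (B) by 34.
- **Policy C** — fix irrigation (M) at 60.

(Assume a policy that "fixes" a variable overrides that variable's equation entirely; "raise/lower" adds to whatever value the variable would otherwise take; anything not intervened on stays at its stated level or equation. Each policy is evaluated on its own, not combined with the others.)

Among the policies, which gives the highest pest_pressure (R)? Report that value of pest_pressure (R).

Policy A (M − 17):
  G = 55
  M = 14 − 17 = -3
  B = 24 − 3·(-3) = 33
  C = 92 − 6·55 + 4·33 = -106
  Z = 115 + 6·(-3) − 4·(-106) = 521
  R = -7 + 4·(-106) + 2·521 = 611
Policy B (B + 34):
  G = 55
  M = 14
  B = 24 − 3·14 (+34 from intervention) = 16
  C = 92 − 6·55 + 4·16 = -174
  Z = 115 + 6·14 − 4·(-174) = 895
  R = -7 + 4·(-174) + 2·895 = 1087
Policy C (M := 60):
  G = 55
  M = 60
  B = 24 − 3·60 = -156
  C = 92 − 6·55 + 4·(-156) = -862
  Z = 115 + 6·60 − 4·(-862) = 3923
  R = -7 + 4·(-862) + 2·3923 = 4391
Comparing — Policy A: R=611, Policy B: R=1087, Policy C: R=4391. Highest is 4391 (Policy C).

4391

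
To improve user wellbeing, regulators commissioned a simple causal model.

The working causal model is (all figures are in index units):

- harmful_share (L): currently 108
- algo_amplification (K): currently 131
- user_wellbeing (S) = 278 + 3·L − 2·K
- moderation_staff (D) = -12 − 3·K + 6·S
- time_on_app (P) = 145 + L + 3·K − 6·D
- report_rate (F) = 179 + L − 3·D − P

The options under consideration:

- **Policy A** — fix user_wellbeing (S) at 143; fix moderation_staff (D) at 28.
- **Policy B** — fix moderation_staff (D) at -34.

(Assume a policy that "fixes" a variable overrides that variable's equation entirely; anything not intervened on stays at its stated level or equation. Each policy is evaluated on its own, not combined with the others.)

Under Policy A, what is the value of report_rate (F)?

Policy A (S := 143, D := 28):
  L = 108
  K = 131
  S = 143
  D = 28
  P = 145 + 108 + 3·131 − 6·28 = 478
  F = 179 + 108 − 3·28 − 478 = -275

-275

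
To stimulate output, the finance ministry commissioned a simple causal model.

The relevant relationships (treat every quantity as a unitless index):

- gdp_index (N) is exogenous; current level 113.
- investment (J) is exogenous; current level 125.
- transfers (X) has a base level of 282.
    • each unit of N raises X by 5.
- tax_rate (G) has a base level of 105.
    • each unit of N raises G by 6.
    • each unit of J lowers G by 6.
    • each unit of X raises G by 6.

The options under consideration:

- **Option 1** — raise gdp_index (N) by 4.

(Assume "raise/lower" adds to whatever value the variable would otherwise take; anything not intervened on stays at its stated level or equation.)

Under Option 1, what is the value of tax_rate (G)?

5259

Option 1 (N + 4):
  N = 113 + 4 = 117
  J = 125
  X = 282 + 5·117 = 867
  G = 105 + 6·117 − 6·125 + 6·867 = 5259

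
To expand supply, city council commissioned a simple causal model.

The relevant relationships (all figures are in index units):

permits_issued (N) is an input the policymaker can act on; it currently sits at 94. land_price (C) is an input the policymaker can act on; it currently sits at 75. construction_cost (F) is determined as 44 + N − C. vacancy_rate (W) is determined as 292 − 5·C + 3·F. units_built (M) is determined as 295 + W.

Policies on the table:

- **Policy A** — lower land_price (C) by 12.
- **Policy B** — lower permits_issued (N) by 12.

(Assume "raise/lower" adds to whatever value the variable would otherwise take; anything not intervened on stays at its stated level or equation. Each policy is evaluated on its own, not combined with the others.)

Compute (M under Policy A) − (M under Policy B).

Policy A (C − 12):
  N = 94
  C = 75 − 12 = 63
  F = 44 + 94 − 63 = 75
  W = 292 − 5·63 + 3·75 = 202
  M = 295 + 202 = 497
Policy B (N − 12):
  N = 94 − 12 = 82
  C = 75
  F = 44 + 82 − 75 = 51
  W = 292 − 5·75 + 3·51 = 70
  M = 295 + 70 = 365
M: 497 − 365 = 132

132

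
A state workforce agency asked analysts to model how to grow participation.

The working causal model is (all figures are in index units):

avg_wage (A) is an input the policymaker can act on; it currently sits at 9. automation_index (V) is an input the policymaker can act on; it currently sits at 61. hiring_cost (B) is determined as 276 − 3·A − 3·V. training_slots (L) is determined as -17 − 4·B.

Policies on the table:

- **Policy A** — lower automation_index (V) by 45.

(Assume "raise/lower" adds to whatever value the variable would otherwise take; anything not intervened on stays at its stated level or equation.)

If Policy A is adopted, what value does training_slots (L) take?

Policy A (V − 45):
  A = 9
  V = 61 − 45 = 16
  B = 276 − 3·9 − 3·16 = 201
  L = -17 − 4·201 = -821

-821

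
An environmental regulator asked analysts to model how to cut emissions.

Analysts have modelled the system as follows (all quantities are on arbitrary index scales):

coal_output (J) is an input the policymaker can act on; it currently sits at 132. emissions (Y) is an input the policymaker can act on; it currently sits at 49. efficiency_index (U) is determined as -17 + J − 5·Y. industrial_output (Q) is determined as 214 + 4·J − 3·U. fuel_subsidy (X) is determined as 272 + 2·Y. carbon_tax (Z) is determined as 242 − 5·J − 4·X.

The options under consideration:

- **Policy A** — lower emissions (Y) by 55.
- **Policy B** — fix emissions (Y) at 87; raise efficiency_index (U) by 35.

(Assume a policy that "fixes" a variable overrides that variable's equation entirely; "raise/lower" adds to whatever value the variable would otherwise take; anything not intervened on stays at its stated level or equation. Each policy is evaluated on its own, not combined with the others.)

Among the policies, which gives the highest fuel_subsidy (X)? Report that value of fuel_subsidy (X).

446

Policy A (Y − 55):
  Y = 49 − 55 = -6
  X = 272 + 2·(-6) = 260
Policy B (Y := 87, U + 35):
  Y = 87
  X = 272 + 2·87 = 446
Comparing — Policy A: X=260, Policy B: X=446. Highest is 446 (Policy B).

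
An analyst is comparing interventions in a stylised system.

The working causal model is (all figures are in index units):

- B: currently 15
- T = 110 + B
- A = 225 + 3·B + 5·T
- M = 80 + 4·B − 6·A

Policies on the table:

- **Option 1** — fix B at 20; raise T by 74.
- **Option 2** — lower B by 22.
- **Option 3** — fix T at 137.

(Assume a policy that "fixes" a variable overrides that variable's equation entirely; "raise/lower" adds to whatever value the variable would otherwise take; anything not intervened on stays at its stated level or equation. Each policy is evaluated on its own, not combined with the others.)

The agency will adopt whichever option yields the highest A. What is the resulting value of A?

Option 1 (B := 20, T + 74):
  B = 20
  T = 110 + 20 (+74 from intervention) = 204
  A = 225 + 3·20 + 5·204 = 1305
Option 2 (B − 22):
  B = 15 − 22 = -7
  T = 110 + (-7) = 103
  A = 225 + 3·(-7) + 5·103 = 719
Option 3 (T := 137):
  B = 15
  T = 137
  A = 225 + 3·15 + 5·137 = 955
Comparing — Option 1: A=1305, Option 2: A=719, Option 3: A=955. Highest is 1305 (Option 1).

1305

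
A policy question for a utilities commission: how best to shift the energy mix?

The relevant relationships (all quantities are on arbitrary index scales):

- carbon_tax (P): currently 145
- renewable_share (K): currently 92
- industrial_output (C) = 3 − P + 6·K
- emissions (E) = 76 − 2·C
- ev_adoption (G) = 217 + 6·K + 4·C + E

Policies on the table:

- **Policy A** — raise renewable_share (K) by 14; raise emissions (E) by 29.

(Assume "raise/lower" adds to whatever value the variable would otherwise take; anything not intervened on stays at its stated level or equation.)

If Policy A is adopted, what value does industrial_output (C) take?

494

Policy A (K + 14, E + 29):
  P = 145
  K = 92 + 14 = 106
  C = 3 − 145 + 6·106 = 494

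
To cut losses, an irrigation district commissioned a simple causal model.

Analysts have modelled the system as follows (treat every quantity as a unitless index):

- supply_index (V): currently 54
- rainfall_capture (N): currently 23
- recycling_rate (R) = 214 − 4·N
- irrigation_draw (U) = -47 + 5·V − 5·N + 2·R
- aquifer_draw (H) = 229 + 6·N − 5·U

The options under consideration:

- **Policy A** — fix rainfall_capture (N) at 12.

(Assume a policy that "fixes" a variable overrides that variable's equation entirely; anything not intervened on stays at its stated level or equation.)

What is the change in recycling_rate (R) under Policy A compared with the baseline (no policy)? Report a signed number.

Baseline:
  N = 23
  R = 214 − 4·23 = 122
Policy A (N := 12):
  N = 12
  R = 214 − 4·12 = 166
Change in R: 166 − 122 = 44

44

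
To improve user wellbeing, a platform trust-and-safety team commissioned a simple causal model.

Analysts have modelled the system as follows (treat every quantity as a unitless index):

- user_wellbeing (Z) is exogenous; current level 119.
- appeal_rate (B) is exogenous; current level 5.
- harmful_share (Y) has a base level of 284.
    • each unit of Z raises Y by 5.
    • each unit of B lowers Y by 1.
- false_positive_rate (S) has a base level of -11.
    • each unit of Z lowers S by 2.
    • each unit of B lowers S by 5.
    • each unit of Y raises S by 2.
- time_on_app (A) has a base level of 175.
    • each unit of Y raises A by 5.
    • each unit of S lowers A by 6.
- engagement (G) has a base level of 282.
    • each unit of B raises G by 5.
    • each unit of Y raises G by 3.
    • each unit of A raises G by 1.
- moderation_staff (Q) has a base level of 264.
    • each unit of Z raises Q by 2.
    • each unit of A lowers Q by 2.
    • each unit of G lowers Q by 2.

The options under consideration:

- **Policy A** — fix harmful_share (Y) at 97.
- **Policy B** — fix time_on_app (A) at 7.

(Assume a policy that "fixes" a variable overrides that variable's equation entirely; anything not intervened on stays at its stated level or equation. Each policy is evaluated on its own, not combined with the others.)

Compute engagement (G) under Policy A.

Policy A (Y := 97):
  Z = 119
  B = 5
  Y = 97
  S = -11 − 2·119 − 5·5 + 2·97 = -80
  A = 175 + 5·97 − 6·(-80) = 1140
  G = 282 + 5·5 + 3·97 + 1140 = 1738

1738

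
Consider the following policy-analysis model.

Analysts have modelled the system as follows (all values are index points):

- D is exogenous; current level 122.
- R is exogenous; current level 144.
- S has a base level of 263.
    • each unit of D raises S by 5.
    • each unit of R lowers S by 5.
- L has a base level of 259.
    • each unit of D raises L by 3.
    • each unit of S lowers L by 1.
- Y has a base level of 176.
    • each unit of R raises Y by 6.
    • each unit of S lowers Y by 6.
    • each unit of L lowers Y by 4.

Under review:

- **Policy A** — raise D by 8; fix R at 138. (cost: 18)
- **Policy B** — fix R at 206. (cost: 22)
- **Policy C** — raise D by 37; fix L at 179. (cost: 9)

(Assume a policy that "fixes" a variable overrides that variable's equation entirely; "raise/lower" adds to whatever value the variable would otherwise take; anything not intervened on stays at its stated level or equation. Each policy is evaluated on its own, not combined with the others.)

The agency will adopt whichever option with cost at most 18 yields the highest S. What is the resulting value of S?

338

Policy A (D + 8, R := 138):
  D = 122 + 8 = 130
  R = 138
  S = 263 + 5·130 − 5·138 = 223
Policy C (D + 37, L := 179):
  D = 122 + 37 = 159
  R = 144
  S = 263 + 5·159 − 5·144 = 338
Comparing — Policy A: S=223, Policy C: S=338. Highest is 338 (Policy C).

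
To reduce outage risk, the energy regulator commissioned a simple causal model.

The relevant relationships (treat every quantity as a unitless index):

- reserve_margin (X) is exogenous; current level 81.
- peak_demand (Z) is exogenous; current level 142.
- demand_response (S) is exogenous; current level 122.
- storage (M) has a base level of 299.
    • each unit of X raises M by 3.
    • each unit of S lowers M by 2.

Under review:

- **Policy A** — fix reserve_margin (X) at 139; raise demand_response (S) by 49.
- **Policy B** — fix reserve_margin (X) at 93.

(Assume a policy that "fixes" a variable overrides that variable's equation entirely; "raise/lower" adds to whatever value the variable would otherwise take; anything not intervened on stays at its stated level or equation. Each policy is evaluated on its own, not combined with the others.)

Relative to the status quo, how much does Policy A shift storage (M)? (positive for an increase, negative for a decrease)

76

Baseline:
  X = 81
  S = 122
  M = 299 + 3·81 − 2·122 = 298
Policy A (X := 139, S + 49):
  X = 139
  S = 122 + 49 = 171
  M = 299 + 3·139 − 2·171 = 374
Change in M: 374 − 298 = 76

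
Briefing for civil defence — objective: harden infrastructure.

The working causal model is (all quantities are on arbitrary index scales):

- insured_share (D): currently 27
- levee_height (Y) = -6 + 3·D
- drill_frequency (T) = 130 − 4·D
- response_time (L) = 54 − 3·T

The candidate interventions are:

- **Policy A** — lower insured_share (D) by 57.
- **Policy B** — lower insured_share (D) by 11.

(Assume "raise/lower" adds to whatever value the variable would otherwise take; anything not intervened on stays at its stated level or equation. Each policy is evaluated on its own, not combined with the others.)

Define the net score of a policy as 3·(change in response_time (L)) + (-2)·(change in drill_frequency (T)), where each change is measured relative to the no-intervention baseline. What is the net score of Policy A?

Baseline:
  D = 27
  T = 130 − 4·27 = 22
  L = 54 − 3·22 = -12
Policy A (D − 57):
  D = 27 − 57 = -30
  T = 130 − 4·(-30) = 250
  L = 54 − 3·250 = -696
ΔL = -696 − (-12) = -684; ΔT = 250 − 22 = 228
Score = 3·(-684) + (-2)·228 = -2508

-2508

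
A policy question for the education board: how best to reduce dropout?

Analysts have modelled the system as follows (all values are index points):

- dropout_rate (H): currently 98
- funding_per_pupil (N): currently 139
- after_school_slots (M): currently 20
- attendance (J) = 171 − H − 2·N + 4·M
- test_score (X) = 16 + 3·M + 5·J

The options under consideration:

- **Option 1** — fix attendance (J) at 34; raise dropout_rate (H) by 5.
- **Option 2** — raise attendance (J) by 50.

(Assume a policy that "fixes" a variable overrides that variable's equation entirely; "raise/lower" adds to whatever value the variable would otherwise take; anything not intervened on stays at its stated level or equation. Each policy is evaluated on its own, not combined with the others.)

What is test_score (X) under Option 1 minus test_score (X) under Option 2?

545

Option 1 (J := 34, H + 5):
  H = 98 + 5 = 103
  N = 139
  M = 20
  J = 34
  X = 16 + 3·20 + 5·34 = 246
Option 2 (J + 50):
  H = 98
  N = 139
  M = 20
  J = 171 − 98 − 2·139 + 4·20 (+50 from intervention) = -75
  X = 16 + 3·20 + 5·(-75) = -299
X: 246 − (-299) = 545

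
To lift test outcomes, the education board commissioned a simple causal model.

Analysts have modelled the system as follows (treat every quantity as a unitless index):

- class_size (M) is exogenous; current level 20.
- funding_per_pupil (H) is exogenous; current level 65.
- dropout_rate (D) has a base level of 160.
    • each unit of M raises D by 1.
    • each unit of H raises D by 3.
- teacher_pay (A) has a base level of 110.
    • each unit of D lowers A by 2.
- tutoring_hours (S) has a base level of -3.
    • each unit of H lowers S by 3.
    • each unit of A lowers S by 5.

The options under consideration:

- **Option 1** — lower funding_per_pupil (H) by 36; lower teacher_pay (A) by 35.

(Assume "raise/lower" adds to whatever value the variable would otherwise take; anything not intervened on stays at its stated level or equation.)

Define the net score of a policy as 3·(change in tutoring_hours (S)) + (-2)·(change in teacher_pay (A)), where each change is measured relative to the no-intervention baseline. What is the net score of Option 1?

-2753

Baseline:
  M = 20
  H = 65
  D = 160 + 20 + 3·65 = 375
  A = 110 − 2·375 = -640
  S = -3 − 3·65 − 5·(-640) = 3002
Option 1 (H − 36, A − 35):
  M = 20
  H = 65 − 36 = 29
  D = 160 + 20 + 3·29 = 267
  A = 110 − 2·267 (−35 from intervention) = -459
  S = -3 − 3·29 − 5·(-459) = 2205
ΔS = 2205 − 3002 = -797; ΔA = -459 − (-640) = 181
Score = 3·(-797) + (-2)·181 = -2753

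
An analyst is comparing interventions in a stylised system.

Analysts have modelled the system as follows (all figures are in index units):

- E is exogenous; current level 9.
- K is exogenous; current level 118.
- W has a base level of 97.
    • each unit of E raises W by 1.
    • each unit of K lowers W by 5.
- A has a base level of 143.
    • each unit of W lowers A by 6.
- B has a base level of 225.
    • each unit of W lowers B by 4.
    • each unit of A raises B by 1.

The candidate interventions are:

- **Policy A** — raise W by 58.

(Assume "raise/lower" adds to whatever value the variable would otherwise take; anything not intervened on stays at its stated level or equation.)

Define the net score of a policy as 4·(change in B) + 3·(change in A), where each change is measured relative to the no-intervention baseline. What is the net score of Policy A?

-3364

Baseline:
  E = 9
  K = 118
  W = 97 + 9 − 5·118 = -484
  A = 143 − 6·(-484) = 3047
  B = 225 − 4·(-484) + 3047 = 5208
Policy A (W + 58):
  E = 9
  K = 118
  W = 97 + 9 − 5·118 (+58 from intervention) = -426
  A = 143 − 6·(-426) = 2699
  B = 225 − 4·(-426) + 2699 = 4628
ΔB = 4628 − 5208 = -580; ΔA = 2699 − 3047 = -348
Score = 4·(-580) + 3·(-348) = -3364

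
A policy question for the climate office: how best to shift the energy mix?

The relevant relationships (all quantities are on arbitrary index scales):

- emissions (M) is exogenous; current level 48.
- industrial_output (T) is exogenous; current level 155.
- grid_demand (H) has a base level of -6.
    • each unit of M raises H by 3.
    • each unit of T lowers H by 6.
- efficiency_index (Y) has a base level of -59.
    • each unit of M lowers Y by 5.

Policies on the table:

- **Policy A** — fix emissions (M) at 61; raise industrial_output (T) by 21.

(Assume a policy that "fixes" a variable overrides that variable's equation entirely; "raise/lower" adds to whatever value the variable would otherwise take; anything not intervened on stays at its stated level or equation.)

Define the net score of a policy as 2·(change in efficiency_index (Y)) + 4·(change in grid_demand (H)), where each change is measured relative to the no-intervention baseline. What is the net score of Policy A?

Baseline:
  M = 48
  T = 155
  H = -6 + 3·48 − 6·155 = -792
  Y = -59 − 5·48 = -299
Policy A (M := 61, T + 21):
  M = 61
  T = 155 + 21 = 176
  H = -6 + 3·61 − 6·176 = -879
  Y = -59 − 5·61 = -364
ΔY = -364 − (-299) = -65; ΔH = -879 − (-792) = -87
Score = 2·(-65) + 4·(-87) = -478

-478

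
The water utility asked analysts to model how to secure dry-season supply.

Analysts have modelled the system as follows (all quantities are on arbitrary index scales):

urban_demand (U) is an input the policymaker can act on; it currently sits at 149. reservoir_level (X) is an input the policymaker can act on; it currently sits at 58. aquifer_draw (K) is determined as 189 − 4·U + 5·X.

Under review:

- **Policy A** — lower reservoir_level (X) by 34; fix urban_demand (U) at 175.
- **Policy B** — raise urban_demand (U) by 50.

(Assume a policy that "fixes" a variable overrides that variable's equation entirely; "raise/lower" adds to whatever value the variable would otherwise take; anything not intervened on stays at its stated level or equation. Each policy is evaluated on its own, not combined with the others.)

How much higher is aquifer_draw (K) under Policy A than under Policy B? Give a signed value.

Policy A (X − 34, U := 175):
  U = 175
  X = 58 − 34 = 24
  K = 189 − 4·175 + 5·24 = -391
Policy B (U + 50):
  U = 149 + 50 = 199
  X = 58
  K = 189 − 4·199 + 5·58 = -317
K: -391 − (-317) = -74

-74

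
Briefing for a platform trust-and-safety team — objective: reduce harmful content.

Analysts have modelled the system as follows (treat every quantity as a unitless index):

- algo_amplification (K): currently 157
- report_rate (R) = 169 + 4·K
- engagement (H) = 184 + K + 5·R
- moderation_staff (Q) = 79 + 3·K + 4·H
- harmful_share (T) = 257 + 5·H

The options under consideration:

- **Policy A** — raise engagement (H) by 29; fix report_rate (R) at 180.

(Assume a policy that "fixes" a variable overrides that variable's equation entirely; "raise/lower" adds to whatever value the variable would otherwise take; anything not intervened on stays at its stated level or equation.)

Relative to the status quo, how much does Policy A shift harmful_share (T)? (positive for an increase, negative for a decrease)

Baseline:
  K = 157
  R = 169 + 4·157 = 797
  H = 184 + 157 + 5·797 = 4326
  T = 257 + 5·4326 = 21887
Policy A (H + 29, R := 180):
  K = 157
  R = 180
  H = 184 + 157 + 5·180 (+29 from intervention) = 1270
  T = 257 + 5·1270 = 6607
Change in T: 6607 − 21887 = -15280

-15280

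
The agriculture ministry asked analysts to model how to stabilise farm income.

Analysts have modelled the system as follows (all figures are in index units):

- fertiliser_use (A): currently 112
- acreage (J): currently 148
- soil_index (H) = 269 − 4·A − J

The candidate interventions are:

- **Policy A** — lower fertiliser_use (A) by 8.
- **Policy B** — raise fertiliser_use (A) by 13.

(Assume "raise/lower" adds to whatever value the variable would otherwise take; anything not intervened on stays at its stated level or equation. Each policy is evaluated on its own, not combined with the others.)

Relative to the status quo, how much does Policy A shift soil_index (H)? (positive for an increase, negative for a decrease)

Baseline:
  A = 112
  J = 148
  H = 269 − 4·112 − 148 = -327
Policy A (A − 8):
  A = 112 − 8 = 104
  J = 148
  H = 269 − 4·104 − 148 = -295
Change in H: -295 − (-327) = 32

32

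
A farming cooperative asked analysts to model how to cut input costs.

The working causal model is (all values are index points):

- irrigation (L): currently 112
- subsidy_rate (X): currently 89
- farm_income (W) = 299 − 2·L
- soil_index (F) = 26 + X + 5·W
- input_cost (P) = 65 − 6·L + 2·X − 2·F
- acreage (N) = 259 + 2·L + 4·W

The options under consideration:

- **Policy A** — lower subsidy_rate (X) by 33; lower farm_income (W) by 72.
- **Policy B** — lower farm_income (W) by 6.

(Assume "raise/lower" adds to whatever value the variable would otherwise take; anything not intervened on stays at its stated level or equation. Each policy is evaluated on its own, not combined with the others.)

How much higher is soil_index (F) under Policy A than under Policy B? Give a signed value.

-363

Policy A (X − 33, W − 72):
  L = 112
  X = 89 − 33 = 56
  W = 299 − 2·112 (−72 from intervention) = 3
  F = 26 + 56 + 5·3 = 97
Policy B (W − 6):
  L = 112
  X = 89
  W = 299 − 2·112 (−6 from intervention) = 69
  F = 26 + 89 + 5·69 = 460
F: 97 − 460 = -363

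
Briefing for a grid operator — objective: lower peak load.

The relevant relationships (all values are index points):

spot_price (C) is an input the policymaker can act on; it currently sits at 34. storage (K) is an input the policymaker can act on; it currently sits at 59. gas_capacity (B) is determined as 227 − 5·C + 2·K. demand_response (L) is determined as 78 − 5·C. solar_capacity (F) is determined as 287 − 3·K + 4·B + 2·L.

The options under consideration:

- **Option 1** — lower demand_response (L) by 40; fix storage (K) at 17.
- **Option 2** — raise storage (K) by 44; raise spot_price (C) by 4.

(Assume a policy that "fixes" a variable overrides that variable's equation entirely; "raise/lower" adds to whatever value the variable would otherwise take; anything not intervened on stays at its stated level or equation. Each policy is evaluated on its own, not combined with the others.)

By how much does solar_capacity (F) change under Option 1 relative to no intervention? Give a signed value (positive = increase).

-290

Baseline:
  C = 34
  K = 59
  B = 227 − 5·34 + 2·59 = 175
  L = 78 − 5·34 = -92
  F = 287 − 3·59 + 4·175 + 2·(-92) = 626
Option 1 (L − 40, K := 17):
  C = 34
  K = 17
  B = 227 − 5·34 + 2·17 = 91
  L = 78 − 5·34 (−40 from intervention) = -132
  F = 287 − 3·17 + 4·91 + 2·(-132) = 336
Change in F: 336 − 626 = -290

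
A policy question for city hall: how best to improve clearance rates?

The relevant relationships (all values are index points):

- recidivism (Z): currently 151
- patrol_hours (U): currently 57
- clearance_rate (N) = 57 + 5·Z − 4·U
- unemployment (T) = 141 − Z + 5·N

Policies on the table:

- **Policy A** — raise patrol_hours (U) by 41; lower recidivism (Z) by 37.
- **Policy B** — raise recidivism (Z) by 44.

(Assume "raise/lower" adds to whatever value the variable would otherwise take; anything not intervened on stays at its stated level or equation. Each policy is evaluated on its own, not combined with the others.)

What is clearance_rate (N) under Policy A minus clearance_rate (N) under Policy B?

-569

Policy A (U + 41, Z − 37):
  Z = 151 − 37 = 114
  U = 57 + 41 = 98
  N = 57 + 5·114 − 4·98 = 235
Policy B (Z + 44):
  Z = 151 + 44 = 195
  U = 57
  N = 57 + 5·195 − 4·57 = 804
N: 235 − 804 = -569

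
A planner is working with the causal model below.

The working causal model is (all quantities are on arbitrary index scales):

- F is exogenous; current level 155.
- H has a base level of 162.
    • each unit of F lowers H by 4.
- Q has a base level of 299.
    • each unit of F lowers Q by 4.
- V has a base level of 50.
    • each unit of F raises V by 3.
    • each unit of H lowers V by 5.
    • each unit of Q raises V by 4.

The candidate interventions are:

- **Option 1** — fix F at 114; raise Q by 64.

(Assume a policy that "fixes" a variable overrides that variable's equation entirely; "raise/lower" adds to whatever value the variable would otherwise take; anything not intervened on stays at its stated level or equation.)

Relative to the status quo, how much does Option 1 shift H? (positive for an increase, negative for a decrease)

164

Baseline:
  F = 155
  H = 162 − 4·155 = -458
Option 1 (F := 114, Q + 64):
  F = 114
  H = 162 − 4·114 = -294
Change in H: -294 − (-458) = 164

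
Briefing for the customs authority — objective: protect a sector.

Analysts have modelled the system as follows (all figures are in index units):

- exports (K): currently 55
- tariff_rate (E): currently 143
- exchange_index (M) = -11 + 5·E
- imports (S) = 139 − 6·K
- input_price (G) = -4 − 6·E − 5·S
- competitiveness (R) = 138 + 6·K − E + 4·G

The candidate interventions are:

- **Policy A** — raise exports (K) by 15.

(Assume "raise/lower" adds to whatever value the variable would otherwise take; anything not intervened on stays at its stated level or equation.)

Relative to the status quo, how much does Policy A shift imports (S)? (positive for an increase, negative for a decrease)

-90

Baseline:
  K = 55
  S = 139 − 6·55 = -191
Policy A (K + 15):
  K = 55 + 15 = 70
  S = 139 − 6·70 = -281
Change in S: -281 − (-191) = -90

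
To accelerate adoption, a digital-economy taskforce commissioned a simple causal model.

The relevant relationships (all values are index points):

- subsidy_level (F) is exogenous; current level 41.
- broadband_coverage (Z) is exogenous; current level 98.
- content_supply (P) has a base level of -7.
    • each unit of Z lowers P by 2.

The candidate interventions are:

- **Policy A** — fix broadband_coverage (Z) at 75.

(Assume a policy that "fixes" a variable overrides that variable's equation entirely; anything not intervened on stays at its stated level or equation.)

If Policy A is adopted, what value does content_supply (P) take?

-157

Policy A (Z := 75):
  Z = 75
  P = -7 − 2·75 = -157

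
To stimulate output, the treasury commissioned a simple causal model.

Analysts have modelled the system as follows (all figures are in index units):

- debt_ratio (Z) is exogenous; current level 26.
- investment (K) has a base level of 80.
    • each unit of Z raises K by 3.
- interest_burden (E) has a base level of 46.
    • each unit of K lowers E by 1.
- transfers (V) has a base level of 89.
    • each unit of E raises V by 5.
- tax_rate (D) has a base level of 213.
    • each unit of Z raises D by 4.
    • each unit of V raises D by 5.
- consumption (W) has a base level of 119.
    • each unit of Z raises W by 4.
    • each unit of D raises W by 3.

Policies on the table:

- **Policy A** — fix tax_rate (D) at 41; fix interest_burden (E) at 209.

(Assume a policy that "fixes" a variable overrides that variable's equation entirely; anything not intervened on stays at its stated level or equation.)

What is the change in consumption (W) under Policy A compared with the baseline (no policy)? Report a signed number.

6237

Baseline:
  Z = 26
  K = 80 + 3·26 = 158
  E = 46 − 158 = -112
  V = 89 + 5·(-112) = -471
  D = 213 + 4·26 + 5·(-471) = -2038
  W = 119 + 4·26 + 3·(-2038) = -5891
Policy A (D := 41, E := 209):
  Z = 26
  K = 80 + 3·26 = 158
  E = 209
  V = 89 + 5·209 = 1134
  D = 41
  W = 119 + 4·26 + 3·41 = 346
Change in W: 346 − (-5891) = 6237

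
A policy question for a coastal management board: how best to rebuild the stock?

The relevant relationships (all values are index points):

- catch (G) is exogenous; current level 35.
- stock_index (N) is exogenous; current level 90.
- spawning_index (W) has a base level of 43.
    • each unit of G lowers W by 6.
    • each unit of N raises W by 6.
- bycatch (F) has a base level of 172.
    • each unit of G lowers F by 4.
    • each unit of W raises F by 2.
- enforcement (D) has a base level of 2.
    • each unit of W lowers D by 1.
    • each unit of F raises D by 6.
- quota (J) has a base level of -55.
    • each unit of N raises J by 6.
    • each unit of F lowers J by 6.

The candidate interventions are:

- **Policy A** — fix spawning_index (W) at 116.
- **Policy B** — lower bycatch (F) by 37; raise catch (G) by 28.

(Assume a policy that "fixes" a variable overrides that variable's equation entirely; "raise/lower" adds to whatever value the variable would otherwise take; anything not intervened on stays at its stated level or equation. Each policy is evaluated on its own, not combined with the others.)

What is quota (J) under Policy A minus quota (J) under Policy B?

Policy A (W := 116):
  G = 35
  N = 90
  W = 116
  F = 172 − 4·35 + 2·116 = 264
  J = -55 + 6·90 − 6·264 = -1099
Policy B (F − 37, G + 28):
  G = 35 + 28 = 63
  N = 90
  W = 43 − 6·63 + 6·90 = 205
  F = 172 − 4·63 + 2·205 (−37 from intervention) = 293
  J = -55 + 6·90 − 6·293 = -1273
J: -1099 − (-1273) = 174

174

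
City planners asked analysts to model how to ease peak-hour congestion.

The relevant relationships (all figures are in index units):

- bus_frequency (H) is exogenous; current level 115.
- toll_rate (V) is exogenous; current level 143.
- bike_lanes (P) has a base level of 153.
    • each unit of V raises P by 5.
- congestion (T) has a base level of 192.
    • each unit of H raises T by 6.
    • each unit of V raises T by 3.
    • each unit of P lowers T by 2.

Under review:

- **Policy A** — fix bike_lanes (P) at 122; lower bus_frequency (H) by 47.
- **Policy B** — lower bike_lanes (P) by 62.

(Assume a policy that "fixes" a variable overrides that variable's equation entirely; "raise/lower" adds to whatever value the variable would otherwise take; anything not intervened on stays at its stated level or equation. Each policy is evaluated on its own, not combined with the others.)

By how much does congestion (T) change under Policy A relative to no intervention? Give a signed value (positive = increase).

1210

Baseline:
  H = 115
  V = 143
  P = 153 + 5·143 = 868
  T = 192 + 6·115 + 3·143 − 2·868 = -425
Policy A (P := 122, H − 47):
  H = 115 − 47 = 68
  V = 143
  P = 122
  T = 192 + 6·68 + 3·143 − 2·122 = 785
Change in T: 785 − (-425) = 1210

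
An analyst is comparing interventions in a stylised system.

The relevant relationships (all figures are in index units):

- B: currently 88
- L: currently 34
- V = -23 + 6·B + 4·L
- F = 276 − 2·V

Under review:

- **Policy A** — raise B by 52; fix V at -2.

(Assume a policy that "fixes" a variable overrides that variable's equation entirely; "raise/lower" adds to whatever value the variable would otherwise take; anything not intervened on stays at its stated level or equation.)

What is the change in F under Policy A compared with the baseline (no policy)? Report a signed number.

1286

Baseline:
  B = 88
  L = 34
  V = -23 + 6·88 + 4·34 = 641
  F = 276 − 2·641 = -1006
Policy A (B + 52, V := -2):
  B = 88 + 52 = 140
  L = 34
  V = -2
  F = 276 − 2·(-2) = 280
Change in F: 280 − (-1006) = 1286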